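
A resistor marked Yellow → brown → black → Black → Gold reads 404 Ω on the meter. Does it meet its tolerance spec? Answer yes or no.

Yellow → 4 (first significant figure)
Brown → 1 (second significant figure)
Black → 0 (third significant figure)
Black → ×1 multiplier
Gold → ±5% tolerance
410 × 1 = 410 Ω
Allowed range: 389.5 Ω to 430.5 Ω.
404 Ω lies inside that range.

yes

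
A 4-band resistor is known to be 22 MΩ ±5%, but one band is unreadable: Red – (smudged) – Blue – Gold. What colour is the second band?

22000000 Ω = 22 × 10^6.
The second band gives digit 2 of the significand, and 2 is red.

red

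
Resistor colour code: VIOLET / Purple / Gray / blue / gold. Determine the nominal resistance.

Violet → 7 (first significant figure)
Violet → 7 (second significant figure)
Grey → 8 (third significant figure)
Blue → ×10^6 multiplier
778 × 1000000 = 778000000 Ω

778000000 Ω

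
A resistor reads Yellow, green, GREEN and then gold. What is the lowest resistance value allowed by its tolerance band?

4275000 Ω

Yellow → 4 (first significant figure)
Green → 5 (second significant figure)
Green → ×10^5 multiplier
Gold → ±5% tolerance
45 × 100000 = 4500000 Ω
Lowest = 4500000 × (1 − 5/100) = 4275000 Ω.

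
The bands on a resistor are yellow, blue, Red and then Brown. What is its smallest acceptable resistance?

Yellow → 4 (first significant figure)
Blue → 6 (second significant figure)
Red → ×10^2 multiplier
Brown → ±1% tolerance
46 × 100 = 4600 Ω
Smallest = 4600 × (1 − 1/100) = 4554 Ω.

4554 Ω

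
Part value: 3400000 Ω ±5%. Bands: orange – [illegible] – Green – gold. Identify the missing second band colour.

yellow

3400000 Ω = 34 × 10^5.
The second band gives digit 4 of the significand, and 4 is yellow.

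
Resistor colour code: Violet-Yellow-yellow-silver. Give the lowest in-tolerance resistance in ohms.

Violet → 7 (first significant figure)
Yellow → 4 (second significant figure)
Yellow → ×10^4 multiplier
Silver → ±10% tolerance
74 × 10000 = 740000 Ω
Lowest = 740000 × (1 − 10/100) = 666000 Ω.

666000 Ω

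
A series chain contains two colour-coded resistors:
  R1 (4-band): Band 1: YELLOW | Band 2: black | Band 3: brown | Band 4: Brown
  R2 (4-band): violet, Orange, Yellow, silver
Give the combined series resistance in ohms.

730400 Ω

R1: yellow, black → 40; brown ×10 → 400 Ω.
R2: violet, orange → 73; yellow ×10^4 → 730000 Ω.
Series: 400 + 730000 = 730400 Ω.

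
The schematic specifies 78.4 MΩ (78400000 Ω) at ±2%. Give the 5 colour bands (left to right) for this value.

78400000 Ω = 784 × 10^5.
7 → violet
8 → grey
4 → yellow
Multiplier 10^5 → green.
±2% tolerance → red.

violet, grey, yellow, green, red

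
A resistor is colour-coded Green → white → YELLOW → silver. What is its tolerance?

±10%

The last band, silver, is the tolerance band.
Silver corresponds to ±10%.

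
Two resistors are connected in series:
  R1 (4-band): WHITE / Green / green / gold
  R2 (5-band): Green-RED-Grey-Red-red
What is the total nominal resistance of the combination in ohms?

9552800 Ω

R1: white, green → 95; green ×10^5 → 9500000 Ω.
R2: green, red, grey → 528; red ×10^2 → 52800 Ω.
Series: 9500000 + 52800 = 9552800 Ω.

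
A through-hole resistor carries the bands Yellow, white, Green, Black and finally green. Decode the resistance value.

Yellow → 4 (first significant figure)
White → 9 (second significant figure)
Green → 5 (third significant figure)
Black → ×1 multiplier
495 × 1 = 495 Ω

495 Ω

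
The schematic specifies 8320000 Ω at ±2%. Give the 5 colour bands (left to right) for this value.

8320000 Ω = 832 × 10^4.
8 → grey
3 → orange
2 → red
Multiplier 10^4 → yellow.
±2% tolerance → red.

grey, orange, red, yellow, red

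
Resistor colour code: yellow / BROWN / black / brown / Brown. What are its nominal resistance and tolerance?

Yellow → 4 (first significant figure)
Brown → 1 (second significant figure)
Black → 0 (third significant figure)
Brown → ×10 multiplier
Brown → ±1% tolerance
410 × 10 = 4100 Ω

4100 Ω ±1%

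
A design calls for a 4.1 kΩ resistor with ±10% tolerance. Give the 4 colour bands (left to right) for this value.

4100 Ω = 41 × 10^2.
4 → yellow
1 → brown
Multiplier 10^2 → red.
±10% tolerance → silver.

yellow, brown, red, silver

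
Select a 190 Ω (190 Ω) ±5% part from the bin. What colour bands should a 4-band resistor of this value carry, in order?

190 Ω = 19 × 10^1.
1 → brown
9 → white
Multiplier 10^1 → brown.
±5% tolerance → gold.

brown, white, brown, gold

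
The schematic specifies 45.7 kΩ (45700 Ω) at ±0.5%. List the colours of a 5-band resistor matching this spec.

45700 Ω = 457 × 10^2.
4 → yellow
5 → green
7 → violet
Multiplier 10^2 → red.
±0.5% tolerance → green.

yellow, green, violet, red, green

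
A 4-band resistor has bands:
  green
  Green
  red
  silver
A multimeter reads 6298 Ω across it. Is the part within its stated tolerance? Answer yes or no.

no

Green → 5 (first significant figure)
Green → 5 (second significant figure)
Red → ×10^2 multiplier
Silver → ±10% tolerance
55 × 100 = 5500 Ω
Allowed range: 4950 Ω to 6050 Ω.
6298 Ω lies outside that range.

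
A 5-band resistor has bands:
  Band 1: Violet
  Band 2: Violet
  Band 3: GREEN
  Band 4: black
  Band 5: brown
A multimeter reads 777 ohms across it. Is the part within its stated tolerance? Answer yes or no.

Violet → 7 (first significant figure)
Violet → 7 (second significant figure)
Green → 5 (third significant figure)
Black → ×1 multiplier
Brown → ±1% tolerance
775 × 1 = 775 Ω
Allowed range: 767.25 Ω to 782.75 Ω.
777 ohms lies inside that range.

yes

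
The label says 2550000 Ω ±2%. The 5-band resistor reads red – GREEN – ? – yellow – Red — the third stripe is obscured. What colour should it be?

green

2550000 Ω = 255 × 10^4.
The third band gives digit 5 of the significand, and 5 is green.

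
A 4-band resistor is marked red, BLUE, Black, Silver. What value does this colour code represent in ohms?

Red → 2 (first significant figure)
Blue → 6 (second significant figure)
Black → ×1 multiplier
26 × 1 = 26 Ω

26 Ω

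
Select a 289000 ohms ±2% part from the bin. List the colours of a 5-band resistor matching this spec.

289000 Ω = 289 × 10^3.
2 → red
8 → grey
9 → white
Multiplier 10^3 → orange.
±2% tolerance → red.

red, grey, white, orange, red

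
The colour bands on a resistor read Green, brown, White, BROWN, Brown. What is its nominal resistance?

Green → 5 (first significant figure)
Brown → 1 (second significant figure)
White → 9 (third significant figure)
Brown → ×10 multiplier
519 × 10 = 5190 Ω

5190 Ω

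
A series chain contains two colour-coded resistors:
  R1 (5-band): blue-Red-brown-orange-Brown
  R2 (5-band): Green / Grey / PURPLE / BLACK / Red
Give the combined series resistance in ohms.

621587 Ω

R1: blue, red, brown → 621; orange ×10^3 → 621000 Ω.
R2: green, grey, violet → 587; black ×1 → 587 Ω.
Series: 621000 + 587 = 621587 Ω.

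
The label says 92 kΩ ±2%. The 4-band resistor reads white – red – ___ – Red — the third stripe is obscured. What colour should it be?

orange

92000 Ω = 92 × 10^3.
The third band is the multiplier, 10^3, which is orange.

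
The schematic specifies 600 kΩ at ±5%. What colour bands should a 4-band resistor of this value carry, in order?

blue, black, yellow, gold

600000 Ω = 60 × 10^4.
6 → blue
0 → black
Multiplier 10^4 → yellow.
±5% tolerance → gold.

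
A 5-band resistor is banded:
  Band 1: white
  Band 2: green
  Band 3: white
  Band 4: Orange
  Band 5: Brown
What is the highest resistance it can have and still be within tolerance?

White → 9 (first significant figure)
Green → 5 (second significant figure)
White → 9 (third significant figure)
Orange → ×10^3 multiplier
Brown → ±1% tolerance
959 × 1000 = 959000 Ω
Highest = 959000 × (1 + 1/100) = 968590 Ω.

968590 Ω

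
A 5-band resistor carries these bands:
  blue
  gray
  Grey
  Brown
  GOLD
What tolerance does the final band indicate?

±5%

The last band, gold, is the tolerance band.
Gold corresponds to ±5%.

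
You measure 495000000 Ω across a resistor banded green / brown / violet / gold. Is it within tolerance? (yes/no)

Green → 5 (first significant figure)
Brown → 1 (second significant figure)
Violet → ×10^7 multiplier
Gold → ±5% tolerance
51 × 10000000 = 510000000 Ω
Allowed range: 484500000 Ω to 535500000 Ω.
495000000 Ω lies inside that range.

yes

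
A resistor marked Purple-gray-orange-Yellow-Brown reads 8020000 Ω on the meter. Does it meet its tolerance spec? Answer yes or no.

Violet → 7 (first significant figure)
Grey → 8 (second significant figure)
Orange → 3 (third significant figure)
Yellow → ×10^4 multiplier
Brown → ±1% tolerance
783 × 10000 = 7830000 Ω
Allowed range: 7751700 Ω to 7908300 Ω.
8020000 Ω lies outside that range.

no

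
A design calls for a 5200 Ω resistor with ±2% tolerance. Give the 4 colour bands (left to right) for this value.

green, red, red, red

5200 Ω = 52 × 10^2.
5 → green
2 → red
Multiplier 10^2 → red.
±2% tolerance → red.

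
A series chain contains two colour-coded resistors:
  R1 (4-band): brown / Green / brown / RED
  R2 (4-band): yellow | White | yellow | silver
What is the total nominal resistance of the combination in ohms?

490150 Ω

R1: brown, green → 15; brown ×10 → 150 Ω.
R2: yellow, white → 49; yellow ×10^4 → 490000 Ω.
Series: 150 + 490000 = 490150 Ω.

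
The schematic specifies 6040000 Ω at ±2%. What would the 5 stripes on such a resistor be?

6040000 Ω = 604 × 10^4.
6 → blue
0 → black
4 → yellow
Multiplier 10^4 → yellow.
±2% tolerance → red.

blue, black, yellow, yellow, red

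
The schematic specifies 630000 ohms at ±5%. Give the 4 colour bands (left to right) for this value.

blue, orange, yellow, gold

630000 Ω = 63 × 10^4.
6 → blue
3 → orange
Multiplier 10^4 → yellow.
±5% tolerance → gold.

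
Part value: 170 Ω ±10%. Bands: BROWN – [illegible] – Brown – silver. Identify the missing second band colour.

170 Ω = 17 × 10^1.
The second band gives digit 7 of the significand, and 7 is violet.

violet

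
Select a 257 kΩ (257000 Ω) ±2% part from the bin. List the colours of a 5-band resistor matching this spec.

red, green, violet, orange, red

257000 Ω = 257 × 10^3.
2 → red
5 → green
7 → violet
Multiplier 10^3 → orange.
±2% tolerance → red.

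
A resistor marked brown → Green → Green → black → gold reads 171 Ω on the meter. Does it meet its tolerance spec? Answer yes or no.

Brown → 1 (first significant figure)
Green → 5 (second significant figure)
Green → 5 (third significant figure)
Black → ×1 multiplier
Gold → ±5% tolerance
155 × 1 = 155 Ω
Allowed range: 147.25 Ω to 162.75 Ω.
171 Ω lies outside that range.

no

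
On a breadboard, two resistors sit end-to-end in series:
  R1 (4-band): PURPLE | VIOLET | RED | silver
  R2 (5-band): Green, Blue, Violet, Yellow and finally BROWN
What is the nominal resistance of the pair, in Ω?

R1: violet, violet → 77; red ×10^2 → 7700 Ω.
R2: green, blue, violet → 567; yellow ×10^4 → 5670000 Ω.
Series: 7700 + 5670000 = 5677700 Ω.

5677700 Ω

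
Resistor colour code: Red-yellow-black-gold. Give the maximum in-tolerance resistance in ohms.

Red → 2 (first significant figure)
Yellow → 4 (second significant figure)
Black → ×1 multiplier
Gold → ±5% tolerance
24 × 1 = 24 Ω
Maximum = 24 × (1 + 5/100) = 25.2 Ω.

25.2 Ω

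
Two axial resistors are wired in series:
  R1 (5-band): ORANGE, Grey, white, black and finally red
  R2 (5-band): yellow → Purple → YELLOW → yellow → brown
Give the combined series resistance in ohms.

R1: orange, grey, white → 389; black ×1 → 389 Ω.
R2: yellow, violet, yellow → 474; yellow ×10^4 → 4740000 Ω.
Series: 389 + 4740000 = 4740389 Ω.

4740389 Ω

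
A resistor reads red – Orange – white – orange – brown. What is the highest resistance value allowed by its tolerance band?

Red → 2 (first significant figure)
Orange → 3 (second significant figure)
White → 9 (third significant figure)
Orange → ×10^3 multiplier
Brown → ±1% tolerance
239 × 1000 = 239000 Ω
Highest = 239000 × (1 + 1/100) = 241390 Ω.

241390 Ω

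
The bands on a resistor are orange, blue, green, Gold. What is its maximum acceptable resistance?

Orange → 3 (first significant figure)
Blue → 6 (second significant figure)
Green → ×10^5 multiplier
Gold → ±5% tolerance
36 × 100000 = 3600000 Ω
Maximum = 3600000 × (1 + 5/100) = 3780000 Ω.

3780000 Ω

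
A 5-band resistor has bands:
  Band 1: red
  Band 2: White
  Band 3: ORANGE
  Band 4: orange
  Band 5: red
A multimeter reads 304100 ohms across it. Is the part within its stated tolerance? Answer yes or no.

no

Red → 2 (first significant figure)
White → 9 (second significant figure)
Orange → 3 (third significant figure)
Orange → ×10^3 multiplier
Red → ±2% tolerance
293 × 1000 = 293000 Ω
Allowed range: 287140 Ω to 298860 Ω.
304100 ohms lies outside that range.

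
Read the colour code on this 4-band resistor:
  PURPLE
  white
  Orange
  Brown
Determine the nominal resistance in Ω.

79000 Ω

Violet → 7 (first significant figure)
White → 9 (second significant figure)
Orange → ×10^3 multiplier
79 × 1000 = 79000 Ω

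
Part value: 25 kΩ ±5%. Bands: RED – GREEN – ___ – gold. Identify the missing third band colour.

25000 Ω = 25 × 10^3.
The third band is the multiplier, 10^3, which is orange.

orange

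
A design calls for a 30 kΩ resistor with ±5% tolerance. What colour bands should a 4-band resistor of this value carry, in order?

30000 Ω = 30 × 10^3.
3 → orange
0 → black
Multiplier 10^3 → orange.
±5% tolerance → gold.

orange, black, orange, gold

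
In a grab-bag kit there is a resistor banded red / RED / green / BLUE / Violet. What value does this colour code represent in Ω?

Red → 2 (first significant figure)
Red → 2 (second significant figure)
Green → 5 (third significant figure)
Blue → ×10^6 multiplier
225 × 1000000 = 225000000 Ω

225000000 Ω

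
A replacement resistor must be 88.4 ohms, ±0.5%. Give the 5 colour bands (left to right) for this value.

88.4 Ω = 884 × 10^-1.
8 → grey
8 → grey
4 → yellow
Multiplier 10^-1 → gold.
±0.5% tolerance → green.

grey, grey, yellow, gold, green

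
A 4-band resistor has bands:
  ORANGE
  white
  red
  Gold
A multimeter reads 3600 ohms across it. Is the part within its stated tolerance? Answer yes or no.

no

Orange → 3 (first significant figure)
White → 9 (second significant figure)
Red → ×10^2 multiplier
Gold → ±5% tolerance
39 × 100 = 3900 Ω
Allowed range: 3705 Ω to 4095 Ω.
3600 ohms lies outside that range.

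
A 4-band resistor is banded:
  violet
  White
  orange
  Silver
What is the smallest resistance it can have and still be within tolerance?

71100 Ω

Violet → 7 (first significant figure)
White → 9 (second significant figure)
Orange → ×10^3 multiplier
Silver → ±10% tolerance
79 × 1000 = 79000 Ω
Smallest = 79000 × (1 − 10/100) = 71100 Ω.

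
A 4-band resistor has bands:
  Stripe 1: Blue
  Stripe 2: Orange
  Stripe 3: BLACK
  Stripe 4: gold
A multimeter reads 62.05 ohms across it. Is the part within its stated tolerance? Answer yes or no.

Blue → 6 (first significant figure)
Orange → 3 (second significant figure)
Black → ×1 multiplier
Gold → ±5% tolerance
63 × 1 = 63 Ω
Allowed range: 59.85 Ω to 66.15 Ω.
62.05 ohms lies inside that range.

yes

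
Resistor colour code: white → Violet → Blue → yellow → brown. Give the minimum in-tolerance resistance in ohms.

9662400 Ω

White → 9 (first significant figure)
Violet → 7 (second significant figure)
Blue → 6 (third significant figure)
Yellow → ×10^4 multiplier
Brown → ±1% tolerance
976 × 10000 = 9760000 Ω
Minimum = 9760000 × (1 − 1/100) = 9662400 Ω.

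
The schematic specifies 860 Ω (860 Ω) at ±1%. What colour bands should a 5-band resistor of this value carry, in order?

860 Ω = 860 × 10^0.
8 → grey
6 → blue
0 → black
Multiplier 10^0 → black.
±1% tolerance → brown.

grey, blue, black, black, brown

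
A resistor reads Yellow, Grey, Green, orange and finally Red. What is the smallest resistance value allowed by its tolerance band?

Yellow → 4 (first significant figure)
Grey → 8 (second significant figure)
Green → 5 (third significant figure)
Orange → ×10^3 multiplier
Red → ±2% tolerance
485 × 1000 = 485000 Ω
Smallest = 485000 × (1 − 2/100) = 475300 Ω.

475300 Ω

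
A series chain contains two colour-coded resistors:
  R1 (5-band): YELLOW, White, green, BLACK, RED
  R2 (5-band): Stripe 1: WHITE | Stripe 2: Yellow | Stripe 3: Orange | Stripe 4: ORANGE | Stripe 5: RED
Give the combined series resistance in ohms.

R1: yellow, white, green → 495; black ×1 → 495 Ω.
R2: white, yellow, orange → 943; orange ×10^3 → 943000 Ω.
Series: 495 + 943000 = 943495 Ω.

943495 Ω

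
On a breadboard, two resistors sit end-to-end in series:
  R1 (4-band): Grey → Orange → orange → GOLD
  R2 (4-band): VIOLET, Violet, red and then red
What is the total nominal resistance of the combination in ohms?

R1: grey, orange → 83; orange ×10^3 → 83000 Ω.
R2: violet, violet → 77; red ×10^2 → 7700 Ω.
Series: 83000 + 7700 = 90700 Ω.

90700 Ω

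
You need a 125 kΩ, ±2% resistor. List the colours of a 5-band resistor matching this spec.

125000 Ω = 125 × 10^3.
1 → brown
2 → red
5 → green
Multiplier 10^3 → orange.
±2% tolerance → red.

brown, red, green, orange, red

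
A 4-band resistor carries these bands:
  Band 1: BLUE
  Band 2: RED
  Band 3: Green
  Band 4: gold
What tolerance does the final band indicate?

±5%

The last band, gold, is the tolerance band.
Gold corresponds to ±5%.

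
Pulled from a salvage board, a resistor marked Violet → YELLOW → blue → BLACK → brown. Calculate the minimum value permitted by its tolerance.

738.54 Ω

Violet → 7 (first significant figure)
Yellow → 4 (second significant figure)
Blue → 6 (third significant figure)
Black → ×1 multiplier
Brown → ±1% tolerance
746 × 1 = 746 Ω
Minimum = 746 × (1 − 1/100) = 738.54 Ω.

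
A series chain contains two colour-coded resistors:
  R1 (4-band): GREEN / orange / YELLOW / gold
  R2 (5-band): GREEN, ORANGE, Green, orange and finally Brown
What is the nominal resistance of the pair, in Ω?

1065000 Ω

R1: green, orange → 53; yellow ×10^4 → 530000 Ω.
R2: green, orange, green → 535; orange ×10^3 → 535000 Ω.
Series: 530000 + 535000 = 1065000 Ω.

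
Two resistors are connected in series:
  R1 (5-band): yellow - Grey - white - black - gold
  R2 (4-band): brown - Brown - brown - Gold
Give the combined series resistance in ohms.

599 Ω

R1: yellow, grey, white → 489; black ×1 → 489 Ω.
R2: brown, brown → 11; brown ×10 → 110 Ω.
Series: 489 + 110 = 599 Ω.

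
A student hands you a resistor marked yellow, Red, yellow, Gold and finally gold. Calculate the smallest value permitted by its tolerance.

40.28 Ω

Yellow → 4 (first significant figure)
Red → 2 (second significant figure)
Yellow → 4 (third significant figure)
Gold → ×0.1 multiplier
Gold → ±5% tolerance
424 × 0.1 = 42.4 Ω
Smallest = 42.4 × (1 − 5/100) = 40.28 Ω.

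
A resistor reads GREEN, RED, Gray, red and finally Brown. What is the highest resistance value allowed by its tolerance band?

53328 Ω

Green → 5 (first significant figure)
Red → 2 (second significant figure)
Grey → 8 (third significant figure)
Red → ×10^2 multiplier
Brown → ±1% tolerance
528 × 100 = 52800 Ω
Highest = 52800 × (1 + 1/100) = 53328 Ω.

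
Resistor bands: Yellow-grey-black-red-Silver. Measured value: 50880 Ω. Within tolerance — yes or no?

yes

Yellow → 4 (first significant figure)
Grey → 8 (second significant figure)
Black → 0 (third significant figure)
Red → ×10^2 multiplier
Silver → ±10% tolerance
480 × 100 = 48000 Ω
Allowed range: 43200 Ω to 52800 Ω.
50880 Ω lies inside that range.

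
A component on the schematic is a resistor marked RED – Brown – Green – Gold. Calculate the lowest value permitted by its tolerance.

Red → 2 (first significant figure)
Brown → 1 (second significant figure)
Green → ×10^5 multiplier
Gold → ±5% tolerance
21 × 100000 = 2100000 Ω
Lowest = 2100000 × (1 − 5/100) = 1995000 Ω.

1995000 Ω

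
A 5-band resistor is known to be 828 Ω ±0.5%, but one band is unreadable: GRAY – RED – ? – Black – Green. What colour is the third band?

828 Ω = 828 × 10^0.
The third band gives digit 8 of the significand, and 8 is grey.

grey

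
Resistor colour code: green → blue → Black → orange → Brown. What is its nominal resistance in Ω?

560000 Ω

Green → 5 (first significant figure)
Blue → 6 (second significant figure)
Black → 0 (third significant figure)
Orange → ×10^3 multiplier
560 × 1000 = 560000 Ω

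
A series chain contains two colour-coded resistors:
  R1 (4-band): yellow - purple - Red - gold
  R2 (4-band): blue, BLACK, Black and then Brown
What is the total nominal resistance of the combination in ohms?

R1: yellow, violet → 47; red ×10^2 → 4700 Ω.
R2: blue, black → 60; black ×1 → 60 Ω.
Series: 4700 + 60 = 4760 Ω.

4760 Ω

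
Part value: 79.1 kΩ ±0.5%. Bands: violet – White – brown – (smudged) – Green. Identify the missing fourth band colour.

79100 Ω = 791 × 10^2.
The fourth band is the multiplier, 10^2, which is red.

red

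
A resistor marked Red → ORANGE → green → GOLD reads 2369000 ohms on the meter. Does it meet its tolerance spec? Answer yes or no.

yes

Red → 2 (first significant figure)
Orange → 3 (second significant figure)
Green → ×10^5 multiplier
Gold → ±5% tolerance
23 × 100000 = 2300000 Ω
Allowed range: 2185000 Ω to 2415000 Ω.
2369000 ohms lies inside that range.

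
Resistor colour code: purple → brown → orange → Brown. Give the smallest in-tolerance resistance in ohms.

70290 Ω

Violet → 7 (first significant figure)
Brown → 1 (second significant figure)
Orange → ×10^3 multiplier
Brown → ±1% tolerance
71 × 1000 = 71000 Ω
Smallest = 71000 × (1 − 1/100) = 70290 Ω.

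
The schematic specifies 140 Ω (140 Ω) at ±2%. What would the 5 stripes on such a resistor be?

140 Ω = 140 × 10^0.
1 → brown
4 → yellow
0 → black
Multiplier 10^0 → black.
±2% tolerance → red.

brown, yellow, black, black, red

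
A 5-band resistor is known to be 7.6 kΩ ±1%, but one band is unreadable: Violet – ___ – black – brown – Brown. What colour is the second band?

blue

7600 Ω = 760 × 10^1.
The second band gives digit 6 of the significand, and 6 is blue.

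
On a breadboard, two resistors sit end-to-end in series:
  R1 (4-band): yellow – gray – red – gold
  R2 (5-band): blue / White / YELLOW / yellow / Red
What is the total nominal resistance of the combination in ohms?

6944800 Ω

R1: yellow, grey → 48; red ×10^2 → 4800 Ω.
R2: blue, white, yellow → 694; yellow ×10^4 → 6940000 Ω.
Series: 4800 + 6940000 = 6944800 Ω.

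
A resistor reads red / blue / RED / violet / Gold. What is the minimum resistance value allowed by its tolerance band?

Red → 2 (first significant figure)
Blue → 6 (second significant figure)
Red → 2 (third significant figure)
Violet → ×10^7 multiplier
Gold → ±5% tolerance
262 × 10000000 = 2620000000 Ω
Minimum = 2620000000 × (1 − 5/100) = 2489000000 Ω.

2489000000 Ω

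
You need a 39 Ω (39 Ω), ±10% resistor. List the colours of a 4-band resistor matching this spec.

orange, white, black, silver

39 Ω = 39 × 10^0.
3 → orange
9 → white
Multiplier 10^0 → black.
±10% tolerance → silver.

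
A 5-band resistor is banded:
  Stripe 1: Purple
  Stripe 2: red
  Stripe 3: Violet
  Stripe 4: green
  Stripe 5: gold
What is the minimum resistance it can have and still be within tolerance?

Violet → 7 (first significant figure)
Red → 2 (second significant figure)
Violet → 7 (third significant figure)
Green → ×10^5 multiplier
Gold → ±5% tolerance
727 × 100000 = 72700000 Ω
Minimum = 72700000 × (1 − 5/100) = 69065000 Ω.

69065000 Ω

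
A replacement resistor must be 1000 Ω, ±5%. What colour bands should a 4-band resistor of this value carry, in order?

1000 Ω = 10 × 10^2.
1 → brown
0 → black
Multiplier 10^2 → red.
±5% tolerance → gold.

brown, black, red, gold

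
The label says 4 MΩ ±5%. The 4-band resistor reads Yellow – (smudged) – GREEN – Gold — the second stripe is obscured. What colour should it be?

4000000 Ω = 40 × 10^5.
The second band gives digit 0 of the significand, and 0 is black.

black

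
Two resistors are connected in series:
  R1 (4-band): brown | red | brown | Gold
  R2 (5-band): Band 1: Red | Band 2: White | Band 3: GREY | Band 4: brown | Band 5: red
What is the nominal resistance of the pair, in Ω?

3100 Ω

R1: brown, red → 12; brown ×10 → 120 Ω.
R2: red, white, grey → 298; brown ×10 → 2980 Ω.
Series: 120 + 2980 = 3100 Ω.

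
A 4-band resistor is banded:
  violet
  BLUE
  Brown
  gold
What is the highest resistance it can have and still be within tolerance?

Violet → 7 (first significant figure)
Blue → 6 (second significant figure)
Brown → ×10 multiplier
Gold → ±5% tolerance
76 × 10 = 760 Ω
Highest = 760 × (1 + 5/100) = 798 Ω.

798 Ω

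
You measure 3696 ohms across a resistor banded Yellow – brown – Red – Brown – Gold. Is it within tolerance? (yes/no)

Yellow → 4 (first significant figure)
Brown → 1 (second significant figure)
Red → 2 (third significant figure)
Brown → ×10 multiplier
Gold → ±5% tolerance
412 × 10 = 4120 Ω
Allowed range: 3914 Ω to 4326 Ω.
3696 ohms lies outside that range.

no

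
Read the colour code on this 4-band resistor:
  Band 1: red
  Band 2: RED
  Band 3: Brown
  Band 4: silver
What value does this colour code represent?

Red → 2 (first significant figure)
Red → 2 (second significant figure)
Brown → ×10 multiplier
22 × 10 = 220 Ω

220 Ω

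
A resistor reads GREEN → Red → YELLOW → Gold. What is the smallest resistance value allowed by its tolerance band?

494000 Ω

Green → 5 (first significant figure)
Red → 2 (second significant figure)
Yellow → ×10^4 multiplier
Gold → ±5% tolerance
52 × 10000 = 520000 Ω
Smallest = 520000 × (1 − 5/100) = 494000 Ω.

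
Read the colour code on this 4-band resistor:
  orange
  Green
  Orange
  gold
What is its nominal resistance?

35000 Ω

Orange → 3 (first significant figure)
Green → 5 (second significant figure)
Orange → ×10^3 multiplier
35 × 1000 = 35000 Ω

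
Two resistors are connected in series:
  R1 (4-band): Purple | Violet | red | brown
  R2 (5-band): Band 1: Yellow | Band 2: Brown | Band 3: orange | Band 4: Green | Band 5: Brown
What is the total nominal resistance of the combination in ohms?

41307700 Ω

R1: violet, violet → 77; red ×10^2 → 7700 Ω.
R2: yellow, brown, orange → 413; green ×10^5 → 41300000 Ω.
Series: 7700 + 41300000 = 41307700 Ω.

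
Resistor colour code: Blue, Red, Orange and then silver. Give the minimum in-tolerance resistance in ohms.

55800 Ω

Blue → 6 (first significant figure)
Red → 2 (second significant figure)
Orange → ×10^3 multiplier
Silver → ±10% tolerance
62 × 1000 = 62000 Ω
Minimum = 62000 × (1 − 10/100) = 55800 Ω.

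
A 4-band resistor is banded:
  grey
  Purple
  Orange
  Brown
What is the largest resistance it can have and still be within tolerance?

87870 Ω

Grey → 8 (first significant figure)
Violet → 7 (second significant figure)
Orange → ×10^3 multiplier
Brown → ±1% tolerance
87 × 1000 = 87000 Ω
Largest = 87000 × (1 + 1/100) = 87870 Ω.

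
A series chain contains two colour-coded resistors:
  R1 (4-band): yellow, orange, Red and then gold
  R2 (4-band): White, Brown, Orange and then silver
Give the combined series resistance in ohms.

R1: yellow, orange → 43; red ×10^2 → 4300 Ω.
R2: white, brown → 91; orange ×10^3 → 91000 Ω.
Series: 4300 + 91000 = 95300 Ω.

95300 Ω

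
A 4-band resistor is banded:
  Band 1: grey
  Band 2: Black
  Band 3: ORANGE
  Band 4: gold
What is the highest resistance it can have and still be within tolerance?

84000 Ω

Grey → 8 (first significant figure)
Black → 0 (second significant figure)
Orange → ×10^3 multiplier
Gold → ±5% tolerance
80 × 1000 = 80000 Ω
Highest = 80000 × (1 + 5/100) = 84000 Ω.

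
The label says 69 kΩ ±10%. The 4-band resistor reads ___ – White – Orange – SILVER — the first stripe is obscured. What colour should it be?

blue

69000 Ω = 69 × 10^3.
The first band gives digit 6 of the significand, and 6 is blue.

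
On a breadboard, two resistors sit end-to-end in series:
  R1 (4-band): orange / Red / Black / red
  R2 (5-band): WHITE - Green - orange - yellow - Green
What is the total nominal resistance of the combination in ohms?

9530032 Ω

R1: orange, red → 32; black ×1 → 32 Ω.
R2: white, green, orange → 953; yellow ×10^4 → 9530000 Ω.
Series: 32 + 9530000 = 9530032 Ω.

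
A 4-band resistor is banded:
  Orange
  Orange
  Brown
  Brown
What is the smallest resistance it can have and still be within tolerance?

Orange → 3 (first significant figure)
Orange → 3 (second significant figure)
Brown → ×10 multiplier
Brown → ±1% tolerance
33 × 10 = 330 Ω
Smallest = 330 × (1 − 1/100) = 326.7 Ω.

326.7 Ω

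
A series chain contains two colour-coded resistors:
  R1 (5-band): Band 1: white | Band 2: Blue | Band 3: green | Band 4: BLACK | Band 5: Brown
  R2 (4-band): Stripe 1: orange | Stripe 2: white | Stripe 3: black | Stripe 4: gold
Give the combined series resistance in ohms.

R1: white, blue, green → 965; black ×1 → 965 Ω.
R2: orange, white → 39; black ×1 → 39 Ω.
Series: 965 + 39 = 1004 Ω.

1004 Ω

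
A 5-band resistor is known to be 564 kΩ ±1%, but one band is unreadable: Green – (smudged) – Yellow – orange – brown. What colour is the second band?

564000 Ω = 564 × 10^3.
The second band gives digit 6 of the significand, and 6 is blue.

blue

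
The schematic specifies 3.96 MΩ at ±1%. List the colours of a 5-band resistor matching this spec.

orange, white, blue, yellow, brown

3960000 Ω = 396 × 10^4.
3 → orange
9 → white
6 → blue
Multiplier 10^4 → yellow.
±1% tolerance → brown.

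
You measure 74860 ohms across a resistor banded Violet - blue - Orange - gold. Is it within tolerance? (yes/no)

yes

Violet → 7 (first significant figure)
Blue → 6 (second significant figure)
Orange → ×10^3 multiplier
Gold → ±5% tolerance
76 × 1000 = 76000 Ω
Allowed range: 72200 Ω to 79800 Ω.
74860 ohms lies inside that range.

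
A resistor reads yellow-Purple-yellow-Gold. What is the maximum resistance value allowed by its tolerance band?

Yellow → 4 (first significant figure)
Violet → 7 (second significant figure)
Yellow → ×10^4 multiplier
Gold → ±5% tolerance
47 × 10000 = 470000 Ω
Maximum = 470000 × (1 + 5/100) = 493500 Ω.

493500 Ω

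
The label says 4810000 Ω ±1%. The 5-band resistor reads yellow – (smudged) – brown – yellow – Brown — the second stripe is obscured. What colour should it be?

grey

4810000 Ω = 481 × 10^4.
The second band gives digit 8 of the significand, and 8 is grey.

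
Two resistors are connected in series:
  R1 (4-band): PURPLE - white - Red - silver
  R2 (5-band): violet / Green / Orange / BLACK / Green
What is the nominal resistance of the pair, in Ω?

R1: violet, white → 79; red ×10^2 → 7900 Ω.
R2: violet, green, orange → 753; black ×1 → 753 Ω.
Series: 7900 + 753 = 8653 Ω.

8653 Ω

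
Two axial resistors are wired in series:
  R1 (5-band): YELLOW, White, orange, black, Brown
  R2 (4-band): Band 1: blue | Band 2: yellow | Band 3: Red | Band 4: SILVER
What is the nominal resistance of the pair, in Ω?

R1: yellow, white, orange → 493; black ×1 → 493 Ω.
R2: blue, yellow → 64; red ×10^2 → 6400 Ω.
Series: 493 + 6400 = 6893 Ω.

6893 Ω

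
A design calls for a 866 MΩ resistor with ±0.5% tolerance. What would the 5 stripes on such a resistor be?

866000000 Ω = 866 × 10^6.
8 → grey
6 → blue
6 → blue
Multiplier 10^6 → blue.
±0.5% tolerance → green.

grey, blue, blue, blue, green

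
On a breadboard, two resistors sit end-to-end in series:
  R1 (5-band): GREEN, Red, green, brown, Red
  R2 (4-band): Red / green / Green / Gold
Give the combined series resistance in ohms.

2505250 Ω

R1: green, red, green → 525; brown ×10 → 5250 Ω.
R2: red, green → 25; green ×10^5 → 2500000 Ω.
Series: 5250 + 2500000 = 2505250 Ω.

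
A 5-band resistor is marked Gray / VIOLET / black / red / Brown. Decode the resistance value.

Grey → 8 (first significant figure)
Violet → 7 (second significant figure)
Black → 0 (third significant figure)
Red → ×10^2 multiplier
870 × 100 = 87000 Ω

87000 Ω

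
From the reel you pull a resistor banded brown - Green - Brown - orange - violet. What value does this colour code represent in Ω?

151000 Ω

Brown → 1 (first significant figure)
Green → 5 (second significant figure)
Brown → 1 (third significant figure)
Orange → ×10^3 multiplier
151 × 1000 = 151000 Ω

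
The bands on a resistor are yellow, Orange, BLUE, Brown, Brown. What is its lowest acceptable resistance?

4316.4 Ω

Yellow → 4 (first significant figure)
Orange → 3 (second significant figure)
Blue → 6 (third significant figure)
Brown → ×10 multiplier
Brown → ±1% tolerance
436 × 10 = 4360 Ω
Lowest = 4360 × (1 − 1/100) = 4316.4 Ω.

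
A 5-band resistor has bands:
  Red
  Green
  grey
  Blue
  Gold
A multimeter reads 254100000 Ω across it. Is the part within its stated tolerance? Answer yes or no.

yes

Red → 2 (first significant figure)
Green → 5 (second significant figure)
Grey → 8 (third significant figure)
Blue → ×10^6 multiplier
Gold → ±5% tolerance
258 × 1000000 = 258000000 Ω
Allowed range: 245100000 Ω to 270900000 Ω.
254100000 Ω lies inside that range.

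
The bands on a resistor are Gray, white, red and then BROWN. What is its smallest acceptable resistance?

8811 Ω

Grey → 8 (first significant figure)
White → 9 (second significant figure)
Red → ×10^2 multiplier
Brown → ±1% tolerance
89 × 100 = 8900 Ω
Smallest = 8900 × (1 − 1/100) = 8811 Ω.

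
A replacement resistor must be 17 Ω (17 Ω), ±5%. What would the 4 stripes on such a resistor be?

17 Ω = 17 × 10^0.
1 → brown
7 → violet
Multiplier 10^0 → black.
±5% tolerance → gold.

brown, violet, black, gold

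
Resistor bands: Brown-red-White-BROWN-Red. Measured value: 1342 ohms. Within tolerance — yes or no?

Brown → 1 (first significant figure)
Red → 2 (second significant figure)
White → 9 (third significant figure)
Brown → ×10 multiplier
Red → ±2% tolerance
129 × 10 = 1290 Ω
Allowed range: 1264.2 Ω to 1315.8 Ω.
1342 ohms lies outside that range.

no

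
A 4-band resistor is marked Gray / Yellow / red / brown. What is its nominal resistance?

Grey → 8 (first significant figure)
Yellow → 4 (second significant figure)
Red → ×10^2 multiplier
84 × 100 = 8400 Ω

8400 Ω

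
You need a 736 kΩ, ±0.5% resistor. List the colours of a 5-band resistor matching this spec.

violet, orange, blue, orange, green

736000 Ω = 736 × 10^3.
7 → violet
3 → orange
6 → blue
Multiplier 10^3 → orange.
±0.5% tolerance → green.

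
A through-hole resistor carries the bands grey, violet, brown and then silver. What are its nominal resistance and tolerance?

Grey → 8 (first significant figure)
Violet → 7 (second significant figure)
Brown → ×10 multiplier
Silver → ±10% tolerance
87 × 10 = 870 Ω

870 Ω ±10%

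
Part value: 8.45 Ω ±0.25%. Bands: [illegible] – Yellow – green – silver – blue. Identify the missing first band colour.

8.45 Ω = 845 × 10^-2.
The first band gives digit 8 of the significand, and 8 is grey.

grey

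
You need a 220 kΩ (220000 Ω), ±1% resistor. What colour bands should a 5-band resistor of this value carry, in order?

220000 Ω = 220 × 10^3.
2 → red
2 → red
0 → black
Multiplier 10^3 → orange.
±1% tolerance → brown.

red, red, black, orange, brown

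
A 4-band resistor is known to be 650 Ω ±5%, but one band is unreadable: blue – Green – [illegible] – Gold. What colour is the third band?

brown

650 Ω = 65 × 10^1.
The third band is the multiplier, 10^1, which is brown.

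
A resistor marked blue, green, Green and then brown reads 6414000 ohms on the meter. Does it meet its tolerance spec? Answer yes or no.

Blue → 6 (first significant figure)
Green → 5 (second significant figure)
Green → ×10^5 multiplier
Brown → ±1% tolerance
65 × 100000 = 6500000 Ω
Allowed range: 6435000 Ω to 6565000 Ω.
6414000 ohms lies outside that range.

no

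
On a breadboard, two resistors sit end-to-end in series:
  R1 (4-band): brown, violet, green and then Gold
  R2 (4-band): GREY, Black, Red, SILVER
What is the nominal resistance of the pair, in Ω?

R1: brown, violet → 17; green ×10^5 → 1700000 Ω.
R2: grey, black → 80; red ×10^2 → 8000 Ω.
Series: 1700000 + 8000 = 1708000 Ω.

1708000 Ω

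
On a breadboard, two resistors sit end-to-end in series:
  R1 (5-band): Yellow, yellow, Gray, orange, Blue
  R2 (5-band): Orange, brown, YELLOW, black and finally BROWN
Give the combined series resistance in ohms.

448314 Ω

R1: yellow, yellow, grey → 448; orange ×10^3 → 448000 Ω.
R2: orange, brown, yellow → 314; black ×1 → 314 Ω.
Series: 448000 + 314 = 448314 Ω.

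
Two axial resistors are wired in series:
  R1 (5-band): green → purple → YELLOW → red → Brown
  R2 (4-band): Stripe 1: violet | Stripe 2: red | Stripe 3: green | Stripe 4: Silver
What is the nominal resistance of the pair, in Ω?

7257400 Ω

R1: green, violet, yellow → 574; red ×10^2 → 57400 Ω.
R2: violet, red → 72; green ×10^5 → 7200000 Ω.
Series: 57400 + 7200000 = 7257400 Ω.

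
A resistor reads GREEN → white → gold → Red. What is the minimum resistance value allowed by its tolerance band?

Green → 5 (first significant figure)
White → 9 (second significant figure)
Gold → ×0.1 multiplier
Red → ±2% tolerance
59 × 0.1 = 5.9 Ω
Minimum = 5.9 × (1 − 2/100) = 5.782 Ω.

5.782 Ω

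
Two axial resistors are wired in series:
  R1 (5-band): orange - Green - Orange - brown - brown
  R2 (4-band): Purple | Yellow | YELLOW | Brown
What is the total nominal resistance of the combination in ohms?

R1: orange, green, orange → 353; brown ×10 → 3530 Ω.
R2: violet, yellow → 74; yellow ×10^4 → 740000 Ω.
Series: 3530 + 740000 = 743530 Ω.

743530 Ω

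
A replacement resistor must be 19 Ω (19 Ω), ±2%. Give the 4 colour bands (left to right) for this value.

brown, white, black, red

19 Ω = 19 × 10^0.
1 → brown
9 → white
Multiplier 10^0 → black.
±2% tolerance → red.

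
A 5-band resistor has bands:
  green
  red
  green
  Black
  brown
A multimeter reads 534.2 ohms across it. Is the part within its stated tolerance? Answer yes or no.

Green → 5 (first significant figure)
Red → 2 (second significant figure)
Green → 5 (third significant figure)
Black → ×1 multiplier
Brown → ±1% tolerance
525 × 1 = 525 Ω
Allowed range: 519.75 Ω to 530.25 Ω.
534.2 ohms lies outside that range.

no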